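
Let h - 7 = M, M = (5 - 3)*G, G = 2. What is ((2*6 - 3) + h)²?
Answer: 400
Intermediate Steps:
M = 4 (M = (5 - 3)*2 = 2*2 = 4)
h = 11 (h = 7 + 4 = 11)
((2*6 - 3) + h)² = ((2*6 - 3) + 11)² = ((12 - 3) + 11)² = (9 + 11)² = 20² = 400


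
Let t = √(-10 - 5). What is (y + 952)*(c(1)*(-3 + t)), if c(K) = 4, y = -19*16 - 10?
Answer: -7656 + 2552*I*√15 ≈ -7656.0 + 9883.9*I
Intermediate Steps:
t = I*√15 (t = √(-15) = I*√15 ≈ 3.873*I)
y = -314 (y = -304 - 10 = -314)
(y + 952)*(c(1)*(-3 + t)) = (-314 + 952)*(4*(-3 + I*√15)) = 638*(-12 + 4*I*√15) = -7656 + 2552*I*√15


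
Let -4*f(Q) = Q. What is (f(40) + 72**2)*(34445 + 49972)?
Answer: 436773558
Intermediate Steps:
f(Q) = -Q/4
(f(40) + 72**2)*(34445 + 49972) = (-1/4*40 + 72**2)*(34445 + 49972) = (-10 + 5184)*84417 = 5174*84417 = 436773558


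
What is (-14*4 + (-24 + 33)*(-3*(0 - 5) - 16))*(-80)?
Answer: 5200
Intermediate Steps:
(-14*4 + (-24 + 33)*(-3*(0 - 5) - 16))*(-80) = (-56 + 9*(-3*(-5) - 16))*(-80) = (-56 + 9*(15 - 16))*(-80) = (-56 + 9*(-1))*(-80) = (-56 - 9)*(-80) = -65*(-80) = 5200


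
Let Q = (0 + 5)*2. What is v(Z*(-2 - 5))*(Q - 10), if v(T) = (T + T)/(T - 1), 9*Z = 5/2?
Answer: 0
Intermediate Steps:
Z = 5/18 (Z = (5/2)/9 = (5*(1/2))/9 = (1/9)*(5/2) = 5/18 ≈ 0.27778)
Q = 10 (Q = 5*2 = 10)
v(T) = 2*T/(-1 + T) (v(T) = (2*T)/(-1 + T) = 2*T/(-1 + T))
v(Z*(-2 - 5))*(Q - 10) = (2*(5*(-2 - 5)/18)/(-1 + 5*(-2 - 5)/18))*(10 - 10) = (2*((5/18)*(-7))/(-1 + (5/18)*(-7)))*0 = (2*(-35/18)/(-1 - 35/18))*0 = (2*(-35/18)/(-53/18))*0 = (2*(-35/18)*(-18/53))*0 = (70/53)*0 = 0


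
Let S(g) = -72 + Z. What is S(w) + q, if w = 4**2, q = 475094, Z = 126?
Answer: 475148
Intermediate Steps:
w = 16
S(g) = 54 (S(g) = -72 + 126 = 54)
S(w) + q = 54 + 475094 = 475148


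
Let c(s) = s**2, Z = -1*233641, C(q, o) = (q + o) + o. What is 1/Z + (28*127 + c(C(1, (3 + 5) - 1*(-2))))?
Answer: 933863076/233641 ≈ 3997.0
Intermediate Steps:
C(q, o) = q + 2*o (C(q, o) = (o + q) + o = q + 2*o)
Z = -233641
1/Z + (28*127 + c(C(1, (3 + 5) - 1*(-2)))) = 1/(-233641) + (28*127 + (1 + 2*((3 + 5) - 1*(-2)))**2) = -1/233641 + (3556 + (1 + 2*(8 + 2))**2) = -1/233641 + (3556 + (1 + 2*10)**2) = -1/233641 + (3556 + (1 + 20)**2) = -1/233641 + (3556 + 21**2) = -1/233641 + (3556 + 441) = -1/233641 + 3997 = 933863076/233641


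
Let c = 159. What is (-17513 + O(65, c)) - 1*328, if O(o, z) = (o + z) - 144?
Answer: -17761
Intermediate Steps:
O(o, z) = -144 + o + z
(-17513 + O(65, c)) - 1*328 = (-17513 + (-144 + 65 + 159)) - 1*328 = (-17513 + 80) - 328 = -17433 - 328 = -17761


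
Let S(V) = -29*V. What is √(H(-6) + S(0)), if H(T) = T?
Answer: I*√6 ≈ 2.4495*I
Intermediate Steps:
√(H(-6) + S(0)) = √(-6 - 29*0) = √(-6 + 0) = √(-6) = I*√6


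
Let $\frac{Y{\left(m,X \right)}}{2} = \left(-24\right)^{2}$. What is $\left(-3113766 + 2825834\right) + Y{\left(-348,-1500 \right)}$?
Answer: $-286780$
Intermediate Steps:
$Y{\left(m,X \right)} = 1152$ ($Y{\left(m,X \right)} = 2 \left(-24\right)^{2} = 2 \cdot 576 = 1152$)
$\left(-3113766 + 2825834\right) + Y{\left(-348,-1500 \right)} = \left(-3113766 + 2825834\right) + 1152 = -287932 + 1152 = -286780$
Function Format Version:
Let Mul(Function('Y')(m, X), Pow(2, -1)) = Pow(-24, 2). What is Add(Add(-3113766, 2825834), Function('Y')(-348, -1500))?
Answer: -286780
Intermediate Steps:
Function('Y')(m, X) = 1152 (Function('Y')(m, X) = Mul(2, Pow(-24, 2)) = Mul(2, 576) = 1152)
Add(Add(-3113766, 2825834), Function('Y')(-348, -1500)) = Add(Add(-3113766, 2825834), 1152) = Add(-287932, 1152) = -286780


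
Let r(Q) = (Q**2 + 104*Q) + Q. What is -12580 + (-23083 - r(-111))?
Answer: -36329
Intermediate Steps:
r(Q) = Q**2 + 105*Q
-12580 + (-23083 - r(-111)) = -12580 + (-23083 - (-111)*(105 - 111)) = -12580 + (-23083 - (-111)*(-6)) = -12580 + (-23083 - 1*666) = -12580 + (-23083 - 666) = -12580 - 23749 = -36329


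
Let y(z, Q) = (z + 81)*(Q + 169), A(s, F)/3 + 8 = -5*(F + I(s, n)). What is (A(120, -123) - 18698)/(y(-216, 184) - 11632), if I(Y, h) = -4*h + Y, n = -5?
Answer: 18977/59287 ≈ 0.32009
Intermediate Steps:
I(Y, h) = Y - 4*h
A(s, F) = -324 - 15*F - 15*s (A(s, F) = -24 + 3*(-5*(F + (s - 4*(-5)))) = -24 + 3*(-5*(F + (s + 20))) = -24 + 3*(-5*(F + (20 + s))) = -24 + 3*(-5*(20 + F + s)) = -24 + 3*(-100 - 5*F - 5*s) = -24 + (-300 - 15*F - 15*s) = -324 - 15*F - 15*s)
y(z, Q) = (81 + z)*(169 + Q)
(A(120, -123) - 18698)/(y(-216, 184) - 11632) = ((-324 - 15*(-123) - 15*120) - 18698)/((13689 + 81*184 + 169*(-216) + 184*(-216)) - 11632) = ((-324 + 1845 - 1800) - 18698)/((13689 + 14904 - 36504 - 39744) - 11632) = (-279 - 18698)/(-47655 - 11632) = -18977/(-59287) = -18977*(-1/59287) = 18977/59287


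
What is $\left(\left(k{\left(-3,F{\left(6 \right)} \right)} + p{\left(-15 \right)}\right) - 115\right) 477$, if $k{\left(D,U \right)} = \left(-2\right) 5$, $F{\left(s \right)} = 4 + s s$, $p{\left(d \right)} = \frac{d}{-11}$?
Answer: $- \frac{648720}{11} \approx -58975.0$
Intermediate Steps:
$p{\left(d \right)} = - \frac{d}{11}$ ($p{\left(d \right)} = d \left(- \frac{1}{11}\right) = - \frac{d}{11}$)
$F{\left(s \right)} = 4 + s^{2}$
$k{\left(D,U \right)} = -10$
$\left(\left(k{\left(-3,F{\left(6 \right)} \right)} + p{\left(-15 \right)}\right) - 115\right) 477 = \left(\left(-10 - - \frac{15}{11}\right) - 115\right) 477 = \left(\left(-10 + \frac{15}{11}\right) - 115\right) 477 = \left(- \frac{95}{11} - 115\right) 477 = \left(- \frac{1360}{11}\right) 477 = - \frac{648720}{11}$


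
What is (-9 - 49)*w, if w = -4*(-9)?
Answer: -2088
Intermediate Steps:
w = 36
(-9 - 49)*w = (-9 - 49)*36 = -58*36 = -2088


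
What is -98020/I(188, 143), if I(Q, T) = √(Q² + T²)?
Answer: -98020*√55793/55793 ≈ -414.98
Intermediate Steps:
-98020/I(188, 143) = -98020/√(188² + 143²) = -98020/√(35344 + 20449) = -98020*√55793/55793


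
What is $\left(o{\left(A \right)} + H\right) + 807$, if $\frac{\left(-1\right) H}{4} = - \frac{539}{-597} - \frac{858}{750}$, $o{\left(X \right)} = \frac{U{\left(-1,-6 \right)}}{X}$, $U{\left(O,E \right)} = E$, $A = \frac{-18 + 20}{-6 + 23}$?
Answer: $\frac{56488484}{74625} \approx 756.96$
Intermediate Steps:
$A = \frac{2}{17} \approx 0.11765$
$o{\left(X \right)} = - \frac{6}{X}$
$H = \frac{71984}{74625}$ ($H = - 4 \left(- \frac{539}{-597} - \frac{858}{750}\right) = - 4 \left(\left(-539\right) \left(- \frac{1}{597}\right) - \frac{143}{125}\right) = - 4 \left(\frac{539}{597} - \frac{143}{125}\right) = \left(-4\right) \left(- \frac{17996}{74625}\right) = \frac{71984}{74625} \approx 0.96461$)
$\left(o{\left(A \right)} + H\right) + 807 = \left(- \frac{6}{\frac{2}{17}} + \frac{71984}{74625}\right) + 807 = \left(\left(-6\right) \frac{17}{2} + \frac{71984}{74625}\right) + 807 = \left(-51 + \frac{71984}{74625}\right) + 807 = - \frac{3733891}{74625} + 807 = \frac{56488484}{74625}$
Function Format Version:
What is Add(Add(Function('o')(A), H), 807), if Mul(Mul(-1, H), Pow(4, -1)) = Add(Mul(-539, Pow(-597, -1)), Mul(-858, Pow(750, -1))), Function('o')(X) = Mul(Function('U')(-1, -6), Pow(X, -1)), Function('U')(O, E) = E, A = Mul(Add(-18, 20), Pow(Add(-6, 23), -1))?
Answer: Rational(56488484, 74625) ≈ 756.96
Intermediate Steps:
A = Rational(2, 17) (A = Mul(2, Pow(17, -1)) = Mul(2, Rational(1, 17)) = Rational(2, 17) ≈ 0.11765)
Function('o')(X) = Mul(-6, Pow(X, -1))
H = Rational(71984, 74625) (H = Mul(-4, Add(Mul(-539, Pow(-597, -1)), Mul(-858, Pow(750, -1)))) = Mul(-4, Add(Mul(-539, Rational(-1, 597)), Mul(-858, Rational(1, 750)))) = Mul(-4, Add(Rational(539, 597), Rational(-143, 125))) = Mul(-4, Rational(-17996, 74625)) = Rational(71984, 74625) ≈ 0.96461)
Add(Add(Function('o')(A), H), 807) = Add(Add(Mul(-6, Pow(Rational(2, 17), -1)), Rational(71984, 74625)), 807) = Add(Add(Mul(-6, Rational(17, 2)), Rational(71984, 74625)), 807) = Add(Add(-51, Rational(71984, 74625)), 807) = Add(Rational(-3733891, 74625), 807) = Rational(56488484, 74625)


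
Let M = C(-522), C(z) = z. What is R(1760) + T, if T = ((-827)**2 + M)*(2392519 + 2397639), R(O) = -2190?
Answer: 3273627506116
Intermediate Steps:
M = -522
T = 3273627508306 (T = ((-827)**2 - 522)*(2392519 + 2397639) = (683929 - 522)*4790158 = 683407*4790158 = 3273627508306)
R(1760) + T = -2190 + 3273627508306 = 3273627506116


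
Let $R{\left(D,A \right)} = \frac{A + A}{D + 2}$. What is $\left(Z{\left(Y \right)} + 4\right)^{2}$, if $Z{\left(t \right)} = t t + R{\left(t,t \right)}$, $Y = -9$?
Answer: $\frac{375769}{49} \approx 7668.8$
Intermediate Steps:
$R{\left(D,A \right)} = \frac{2 A}{2 + D}$
$Z{\left(t \right)} = t^{2} + \frac{2 t}{2 + t}$ ($Z{\left(t \right)} = t t + \frac{2 t}{2 + t} = t^{2} + \frac{2 t}{2 + t}$)
$\left(Z{\left(Y \right)} + 4\right)^{2} = \left(- \frac{9 \left(2 - 9 \left(2 - 9\right)\right)}{2 - 9} + 4\right)^{2} = \left(- \frac{9 \left(2 - -63\right)}{-7} + 4\right)^{2} = \left(\left(-9\right) \left(- \frac{1}{7}\right) \left(2 + 63\right) + 4\right)^{2} = \left(\left(-9\right) \left(- \frac{1}{7}\right) 65 + 4\right)^{2} = \left(\frac{585}{7} + 4\right)^{2} = \left(\frac{613}{7}\right)^{2} = \frac{375769}{49}$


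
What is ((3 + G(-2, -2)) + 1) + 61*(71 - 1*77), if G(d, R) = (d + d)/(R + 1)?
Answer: -358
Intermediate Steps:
G(d, R) = 2*d/(1 + R) (G(d, R) = (2*d)/(1 + R) = 2*d/(1 + R))
((3 + G(-2, -2)) + 1) + 61*(71 - 1*77) = ((3 + 2*(-2)/(1 - 2)) + 1) + 61*(71 - 1*77) = ((3 + 2*(-2)/(-1)) + 1) + 61*(71 - 77) = ((3 + 2*(-2)*(-1)) + 1) + 61*(-6) = ((3 + 4) + 1) - 366 = (7 + 1) - 366 = 8 - 366 = -358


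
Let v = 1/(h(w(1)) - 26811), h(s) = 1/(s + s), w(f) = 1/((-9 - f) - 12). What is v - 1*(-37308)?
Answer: 1000675175/26822 ≈ 37308.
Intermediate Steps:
w(f) = 1/(-21 - f)
h(s) = 1/(2*s)
v = -1/26822 (v = 1/(1/(2*((-1/(21 + 1)))) - 26811) = 1/(1/(2*((-1/22))) - 26811) = 1/(1/(2*((-1*1/22))) - 26811) = 1/(1/(2*(-1/22)) - 26811) = 1/((1/2)*(-22) - 26811) = 1/(-11 - 26811) = 1/(-26822) = -1/26822 ≈ -3.7283e-5)
v - 1*(-37308) = -1/26822 - 1*(-37308) = -1/26822 + 37308 = 1000675175/26822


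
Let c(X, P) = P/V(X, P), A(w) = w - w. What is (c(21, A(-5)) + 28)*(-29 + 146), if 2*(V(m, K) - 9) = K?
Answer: 3276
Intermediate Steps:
A(w) = 0
V(m, K) = 9 + K/2
c(X, P) = P/(9 + P/2)
(c(21, A(-5)) + 28)*(-29 + 146) = (2*0/(18 + 0) + 28)*(-29 + 146) = (2*0/18 + 28)*117 = (2*0*(1/18) + 28)*117 = (0 + 28)*117 = 28*117 = 3276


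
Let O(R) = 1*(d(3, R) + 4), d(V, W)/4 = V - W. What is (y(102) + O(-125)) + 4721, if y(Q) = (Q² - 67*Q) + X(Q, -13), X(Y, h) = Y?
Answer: 8909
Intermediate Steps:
d(V, W) = -4*W + 4*V (d(V, W) = 4*(V - W) = -4*W + 4*V)
y(Q) = Q² - 66*Q (y(Q) = (Q² - 67*Q) + Q = Q² - 66*Q)
O(R) = 16 - 4*R (O(R) = 1*((-4*R + 4*3) + 4) = 1*((-4*R + 12) + 4) = 1*((12 - 4*R) + 4) = 1*(16 - 4*R) = 16 - 4*R)
(y(102) + O(-125)) + 4721 = (102*(-66 + 102) + (16 - 4*(-125))) + 4721 = (102*36 + (16 + 500)) + 4721 = (3672 + 516) + 4721 = 4188 + 4721 = 8909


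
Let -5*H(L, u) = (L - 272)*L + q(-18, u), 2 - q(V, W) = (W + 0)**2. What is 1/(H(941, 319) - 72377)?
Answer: -1/177931 ≈ -5.6202e-6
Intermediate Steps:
q(V, W) = 2 - W**2 (q(V, W) = 2 - (W + 0)**2 = 2 - W**2)
H(L, u) = -2/5 + u**2/5 - L*(-272 + L)/5 (H(L, u) = -((L - 272)*L + (2 - u**2))/5 = -((-272 + L)*L + (2 - u**2))/5 = -(L*(-272 + L) + (2 - u**2))/5 = -(2 - u**2 + L*(-272 + L))/5 = -2/5 + u**2/5 - L*(-272 + L)/5)
1/(H(941, 319) - 72377) = 1/((-2/5 - 1/5*941**2 + (1/5)*319**2 + (272/5)*941) - 72377) = 1/((-2/5 - 1/5*885481 + (1/5)*101761 + 255952/5) - 72377) = 1/((-2/5 - 885481/5 + 101761/5 + 255952/5) - 72377) = 1/(-105554 - 72377) = 1/(-177931) = -1/177931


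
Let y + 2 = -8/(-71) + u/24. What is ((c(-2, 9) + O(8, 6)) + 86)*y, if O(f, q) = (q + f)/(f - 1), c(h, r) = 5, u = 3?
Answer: -93093/568 ≈ -163.90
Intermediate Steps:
O(f, q) = (f + q)/(-1 + f)
y = -1001/568 (y = -2 + (-8/(-71) + 3/24) = -2 + (-8*(-1/71) + 3*(1/24)) = -2 + (8/71 + ⅛) = -2 + 135/568 = -1001/568 ≈ -1.7623)
((c(-2, 9) + O(8, 6)) + 86)*y = ((5 + (8 + 6)/(-1 + 8)) + 86)*(-1001/568) = ((5 + 14/7) + 86)*(-1001/568) = ((5 + (⅐)*14) + 86)*(-1001/568) = ((5 + 2) + 86)*(-1001/568) = (7 + 86)*(-1001/568) = 93*(-1001/568) = -93093/568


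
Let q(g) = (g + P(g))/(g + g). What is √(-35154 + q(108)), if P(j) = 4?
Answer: 2*I*√711858/9 ≈ 187.49*I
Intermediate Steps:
q(g) = (4 + g)/(2*g) (q(g) = (g + 4)/(g + g) = (4 + g)/((2*g)) = (4 + g)*(1/(2*g)) = (4 + g)/(2*g))
√(-35154 + q(108)) = √(-35154 + (½)*(4 + 108)/108) = √(-35154 + (½)*(1/108)*112) = √(-35154 + 14/27) = √(-949144/27) = 2*I*√711858/9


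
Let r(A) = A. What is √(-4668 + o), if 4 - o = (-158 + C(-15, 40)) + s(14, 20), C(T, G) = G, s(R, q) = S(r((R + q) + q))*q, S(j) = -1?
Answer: I*√4526 ≈ 67.276*I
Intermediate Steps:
s(R, q) = -q
o = 142 (o = 4 - ((-158 + 40) - 1*20) = 4 - (-118 - 20) = 4 - 1*(-138) = 4 + 138 = 142)
√(-4668 + o) = √(-4668 + 142) = √(-4526) = I*√4526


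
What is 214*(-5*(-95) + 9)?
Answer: 103576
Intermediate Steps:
214*(-5*(-95) + 9) = 214*(475 + 9) = 214*484 = 103576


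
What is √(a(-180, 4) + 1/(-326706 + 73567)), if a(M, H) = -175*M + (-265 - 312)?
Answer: 4*√123845365155759/253139 ≈ 175.85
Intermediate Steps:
a(M, H) = -577 - 175*M (a(M, H) = -175*M - 577 = -577 - 175*M)
√(a(-180, 4) + 1/(-326706 + 73567)) = √((-577 - 175*(-180)) + 1/(-326706 + 73567)) = √((-577 + 31500) + 1/(-253139)) = √(30923 - 1/253139) = √(7827817296/253139) = 4*√123845365155759/253139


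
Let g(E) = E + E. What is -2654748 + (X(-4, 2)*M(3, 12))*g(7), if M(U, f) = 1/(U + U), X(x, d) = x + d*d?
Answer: -2654748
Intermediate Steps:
g(E) = 2*E
X(x, d) = x + d**2
M(U, f) = 1/(2*U)
-2654748 + (X(-4, 2)*M(3, 12))*g(7) = -2654748 + ((-4 + 2**2)*((1/2)/3))*(2*7) = -2654748 + ((-4 + 4)*((1/2)*(1/3)))*14 = -2654748 + (0*(1/6))*14 = -2654748 + 0*14 = -2654748 + 0 = -2654748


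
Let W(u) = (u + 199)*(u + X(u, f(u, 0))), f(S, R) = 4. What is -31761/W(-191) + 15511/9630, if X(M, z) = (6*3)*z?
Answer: 160312451/4583880 ≈ 34.973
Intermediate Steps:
X(M, z) = 18*z
W(u) = (72 + u)*(199 + u) (W(u) = (u + 199)*(u + 18*4) = (199 + u)*(u + 72) = (199 + u)*(72 + u) = (72 + u)*(199 + u))
-31761/W(-191) + 15511/9630 = -31761/(14328 + (-191)² + 271*(-191)) + 15511/9630 = -31761/(14328 + 36481 - 51761) + 15511*(1/9630) = -31761/(-952) + 15511/9630 = -31761*(-1/952) + 15511/9630 = 31761/952 + 15511/9630 = 160312451/4583880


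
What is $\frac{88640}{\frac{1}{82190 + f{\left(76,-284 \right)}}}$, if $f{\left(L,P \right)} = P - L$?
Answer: $7253411200$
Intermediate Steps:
$\frac{88640}{\frac{1}{82190 + f{\left(76,-284 \right)}}} = \frac{88640}{\frac{1}{82190 - 360}} = \frac{88640}{\frac{1}{81830}} = 88640 \frac{1}{\frac{1}{81830}} = 88640 \cdot 81830 = 7253411200$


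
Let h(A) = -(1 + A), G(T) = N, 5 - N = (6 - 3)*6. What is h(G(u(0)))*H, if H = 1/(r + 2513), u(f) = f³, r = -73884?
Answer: -12/71371 ≈ -0.00016814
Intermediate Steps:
N = -13 (N = 5 - (6 - 3)*6 = 5 - 3*6 = 5 - 1*18 = 5 - 18 = -13)
H = -1/71371 (H = 1/(-73884 + 2513) = 1/(-71371) = -1/71371 ≈ -1.4011e-5)
G(T) = -13
h(A) = -1 - A
h(G(u(0)))*H = (-1 - 1*(-13))*(-1/71371) = (-1 + 13)*(-1/71371) = 12*(-1/71371) = -12/71371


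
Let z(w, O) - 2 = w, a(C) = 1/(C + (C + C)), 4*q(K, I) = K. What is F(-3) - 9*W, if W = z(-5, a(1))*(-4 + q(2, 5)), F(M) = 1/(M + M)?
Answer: -284/3 ≈ -94.667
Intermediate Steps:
F(M) = 1/(2*M)
q(K, I) = K/4
a(C) = 1/(3*C) (a(C) = 1/(C + 2*C) = 1/(3*C))
z(w, O) = 2 + w
W = 21/2 (W = (2 - 5)*(-4 + (¼)*2) = -3*(-4 + ½) = -3*(-7/2) = 21/2 ≈ 10.500)
F(-3) - 9*W = (½)/(-3) - 9*21/2 = (½)*(-⅓) - 189/2 = -⅙ - 189/2 = -284/3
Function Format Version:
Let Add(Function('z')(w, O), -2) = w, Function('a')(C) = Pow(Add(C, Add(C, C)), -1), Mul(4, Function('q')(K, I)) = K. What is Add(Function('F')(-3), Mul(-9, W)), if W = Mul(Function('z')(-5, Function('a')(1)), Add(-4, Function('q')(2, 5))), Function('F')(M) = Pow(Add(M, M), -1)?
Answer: Rational(-284, 3) ≈ -94.667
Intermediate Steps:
Function('F')(M) = Mul(Rational(1, 2), Pow(M, -1)) (Function('F')(M) = Pow(Mul(2, M), -1) = Mul(Rational(1, 2), Pow(M, -1)))
Function('q')(K, I) = Mul(Rational(1, 4), K)
Function('a')(C) = Mul(Rational(1, 3), Pow(C, -1)) (Function('a')(C) = Pow(Add(C, Mul(2, C)), -1) = Pow(Mul(3, C), -1) = Mul(Rational(1, 3), Pow(C, -1)))
Function('z')(w, O) = Add(2, w)
W = Rational(21, 2) (W = Mul(Add(2, -5), Add(-4, Mul(Rational(1, 4), 2))) = Mul(-3, Add(-4, Rational(1, 2))) = Mul(-3, Rational(-7, 2)) = Rational(21, 2) ≈ 10.500)
Add(Function('F')(-3), Mul(-9, W)) = Add(Mul(Rational(1, 2), Pow(-3, -1)), Mul(-9, Rational(21, 2))) = Add(Mul(Rational(1, 2), Rational(-1, 3)), Rational(-189, 2)) = Add(Rational(-1, 6), Rational(-189, 2)) = Rational(-284, 3)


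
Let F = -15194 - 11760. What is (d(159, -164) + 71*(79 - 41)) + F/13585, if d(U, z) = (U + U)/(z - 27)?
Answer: 6991126786/2594735 ≈ 2694.4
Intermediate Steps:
F = -26954
d(U, z) = 2*U/(-27 + z) (d(U, z) = (2*U)/(-27 + z) = 2*U/(-27 + z))
(d(159, -164) + 71*(79 - 41)) + F/13585 = (2*159/(-27 - 164) + 71*(79 - 41)) - 26954/13585 = (2*159/(-191) + 71*38) - 26954*1/13585 = (2*159*(-1/191) + 2698) - 26954/13585 = (-318/191 + 2698) - 26954/13585 = 515000/191 - 26954/13585 = 6991126786/2594735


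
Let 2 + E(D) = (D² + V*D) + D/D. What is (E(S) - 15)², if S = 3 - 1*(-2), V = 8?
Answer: 2401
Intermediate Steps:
S = 5 (S = 3 + 2 = 5)
E(D) = -1 + D² + 8*D (E(D) = -2 + ((D² + 8*D) + D/D) = -2 + ((D² + 8*D) + 1) = -2 + (1 + D² + 8*D) = -1 + D² + 8*D)
(E(S) - 15)² = ((-1 + 5² + 8*5) - 15)² = ((-1 + 25 + 40) - 15)² = (64 - 15)² = 49² = 2401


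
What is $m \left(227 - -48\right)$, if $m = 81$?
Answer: $22275$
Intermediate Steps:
$m \left(227 - -48\right) = 81 \left(227 - -48\right) = 81 \left(227 + 48\right) = 81 \cdot 275 = 22275$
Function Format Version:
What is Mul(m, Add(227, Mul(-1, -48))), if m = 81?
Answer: 22275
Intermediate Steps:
Mul(m, Add(227, Mul(-1, -48))) = Mul(81, Add(227, Mul(-1, -48))) = Mul(81, Add(227, 48)) = Mul(81, 275) = 22275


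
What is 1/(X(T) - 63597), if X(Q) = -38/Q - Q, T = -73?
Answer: -73/4637214 ≈ -1.5742e-5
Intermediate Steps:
X(Q) = -Q - 38/Q
1/(X(T) - 63597) = 1/((-1*(-73) - 38/(-73)) - 63597) = 1/((73 - 38*(-1/73)) - 63597) = 1/((73 + 38/73) - 63597) = 1/(5367/73 - 63597) = 1/(-4637214/73) = -73/4637214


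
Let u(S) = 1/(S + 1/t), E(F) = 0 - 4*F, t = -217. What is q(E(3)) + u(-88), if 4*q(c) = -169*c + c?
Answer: 9624671/19097 ≈ 503.99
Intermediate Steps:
E(F) = -4*F
q(c) = -42*c (q(c) = (-169*c + c)/4 = (-168*c)/4 = -42*c)
u(S) = 1/(-1/217 + S) (u(S) = 1/(S + 1/(-217)) = 1/(S - 1/217) = 1/(-1/217 + S))
q(E(3)) + u(-88) = -(-168)*3 + 217/(-1 + 217*(-88)) = -42*(-12) + 217/(-1 - 19096) = 504 + 217/(-19097) = 504 + 217*(-1/19097) = 504 - 217/19097 = 9624671/19097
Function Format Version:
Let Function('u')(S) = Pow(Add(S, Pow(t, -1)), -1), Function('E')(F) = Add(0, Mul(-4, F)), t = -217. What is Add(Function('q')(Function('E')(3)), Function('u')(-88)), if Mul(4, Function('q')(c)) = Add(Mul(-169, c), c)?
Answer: Rational(9624671, 19097) ≈ 503.99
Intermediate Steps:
Function('E')(F) = Mul(-4, F)
Function('q')(c) = Mul(-42, c) (Function('q')(c) = Mul(Rational(1, 4), Add(Mul(-169, c), c)) = Mul(Rational(1, 4), Mul(-168, c)) = Mul(-42, c))
Function('u')(S) = Pow(Add(Rational(-1, 217), S), -1) (Function('u')(S) = Pow(Add(S, Pow(-217, -1)), -1) = Pow(Add(S, Rational(-1, 217)), -1) = Pow(Add(Rational(-1, 217), S), -1))
Add(Function('q')(Function('E')(3)), Function('u')(-88)) = Add(Mul(-42, Mul(-4, 3)), Mul(217, Pow(Add(-1, Mul(217, -88)), -1))) = Add(Mul(-42, -12), Mul(217, Pow(Add(-1, -19096), -1))) = Add(504, Mul(217, Pow(-19097, -1))) = Add(504, Mul(217, Rational(-1, 19097))) = Add(504, Rational(-217, 19097)) = Rational(9624671, 19097)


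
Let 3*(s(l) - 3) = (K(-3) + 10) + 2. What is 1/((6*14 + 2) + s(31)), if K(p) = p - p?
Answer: 1/93 ≈ 0.010753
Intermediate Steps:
K(p) = 0
s(l) = 7 (s(l) = 3 + ((0 + 10) + 2)/3 = 3 + (10 + 2)/3 = 3 + (⅓)*12 = 3 + 4 = 7)
1/((6*14 + 2) + s(31)) = 1/((6*14 + 2) + 7) = 1/((84 + 2) + 7) = 1/(86 + 7) = 1/93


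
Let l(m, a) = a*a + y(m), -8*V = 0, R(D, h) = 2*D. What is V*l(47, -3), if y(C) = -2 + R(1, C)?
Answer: 0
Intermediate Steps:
V = 0 (V = -⅛*0 = 0)
y(C) = 0 (y(C) = -2 + 2*1 = -2 + 2 = 0)
l(m, a) = a² (l(m, a) = a*a + 0 = a² + 0 = a²)
V*l(47, -3) = 0*(-3)² = 0*9 = 0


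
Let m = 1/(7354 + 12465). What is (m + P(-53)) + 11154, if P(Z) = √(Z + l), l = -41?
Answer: 221061127/19819 + I*√94 ≈ 11154.0 + 9.6954*I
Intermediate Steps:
P(Z) = √(-41 + Z) (P(Z) = √(Z - 41) = √(-41 + Z))
m = 1/19819 ≈ 5.0457e-5
(m + P(-53)) + 11154 = (1/19819 + √(-41 - 53)) + 11154 = (1/19819 + √(-94)) + 11154 = (1/19819 + I*√94) + 11154 = 221061127/19819 + I*√94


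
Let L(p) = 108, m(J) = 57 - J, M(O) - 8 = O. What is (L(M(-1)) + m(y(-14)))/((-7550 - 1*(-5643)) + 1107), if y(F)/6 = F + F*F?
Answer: 927/800 ≈ 1.1588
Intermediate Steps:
M(O) = 8 + O
y(F) = 6*F + 6*F**2 (y(F) = 6*(F + F*F) = 6*(F + F**2) = 6*F + 6*F**2)
(L(M(-1)) + m(y(-14)))/((-7550 - 1*(-5643)) + 1107) = (108 + (57 - 6*(-14)*(1 - 14)))/((-7550 - 1*(-5643)) + 1107) = (108 + (57 - 6*(-14)*(-13)))/((-7550 + 5643) + 1107) = (108 + (57 - 1*1092))/(-1907 + 1107) = (108 + (57 - 1092))/(-800) = (108 - 1035)*(-1/800) = -927*(-1/800) = 927/800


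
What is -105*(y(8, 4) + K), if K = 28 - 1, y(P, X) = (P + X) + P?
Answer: -4935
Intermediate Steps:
y(P, X) = X + 2*P
K = 27
-105*(y(8, 4) + K) = -105*((4 + 2*8) + 27) = -105*((4 + 16) + 27) = -105*(20 + 27) = -105*47 = -4935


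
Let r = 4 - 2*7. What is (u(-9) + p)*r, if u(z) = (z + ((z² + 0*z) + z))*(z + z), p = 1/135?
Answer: 306178/27 ≈ 11340.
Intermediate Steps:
p = 1/135 ≈ 0.0074074
u(z) = 2*z*(z² + 2*z) (u(z) = (z + ((z² + 0) + z))*(2*z) = (z + (z² + z))*(2*z) = (z + (z + z²))*(2*z) = (z² + 2*z)*(2*z) = 2*z*(z² + 2*z))
r = -10 (r = 4 - 14 = -10)
(u(-9) + p)*r = (2*(-9)²*(2 - 9) + 1/135)*(-10) = (2*81*(-7) + 1/135)*(-10) = (-1134 + 1/135)*(-10) = -153089/135*(-10) = 306178/27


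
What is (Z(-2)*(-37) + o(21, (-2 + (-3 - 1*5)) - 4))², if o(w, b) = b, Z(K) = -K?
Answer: 7744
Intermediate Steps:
(Z(-2)*(-37) + o(21, (-2 + (-3 - 1*5)) - 4))² = (-1*(-2)*(-37) + ((-2 + (-3 - 1*5)) - 4))² = (2*(-37) + ((-2 + (-3 - 5)) - 4))² = (-74 + ((-2 - 8) - 4))² = (-74 + (-10 - 4))² = (-74 - 14)² = (-88)² = 7744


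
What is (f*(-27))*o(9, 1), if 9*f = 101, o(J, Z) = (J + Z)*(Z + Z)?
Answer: -6060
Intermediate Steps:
o(J, Z) = 2*Z*(J + Z) (o(J, Z) = (J + Z)*(2*Z) = 2*Z*(J + Z))
f = 101/9 (f = (1/9)*101 = 101/9 ≈ 11.222)
(f*(-27))*o(9, 1) = ((101/9)*(-27))*(2*1*(9 + 1)) = -606*10 = -303*20 = -6060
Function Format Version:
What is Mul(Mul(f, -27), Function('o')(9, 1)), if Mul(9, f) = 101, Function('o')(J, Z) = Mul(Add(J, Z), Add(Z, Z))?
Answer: -6060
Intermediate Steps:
Function('o')(J, Z) = Mul(2, Z, Add(J, Z)) (Function('o')(J, Z) = Mul(Add(J, Z), Mul(2, Z)) = Mul(2, Z, Add(J, Z)))
f = Rational(101, 9) (f = Mul(Rational(1, 9), 101) = Rational(101, 9) ≈ 11.222)
Mul(Mul(f, -27), Function('o')(9, 1)) = Mul(Mul(Rational(101, 9), -27), Mul(2, 1, Add(9, 1))) = Mul(-303, Mul(2, 1, 10)) = Mul(-303, 20) = -6060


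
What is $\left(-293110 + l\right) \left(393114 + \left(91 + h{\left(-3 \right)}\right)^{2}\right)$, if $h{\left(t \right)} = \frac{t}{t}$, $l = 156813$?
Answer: $-54733876666$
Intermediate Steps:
$h{\left(t \right)} = 1$
$\left(-293110 + l\right) \left(393114 + \left(91 + h{\left(-3 \right)}\right)^{2}\right) = \left(-293110 + 156813\right) \left(393114 + \left(91 + 1\right)^{2}\right) = - 136297 \left(393114 + 92^{2}\right) = - 136297 \left(393114 + 8464\right) = \left(-136297\right) 401578 = -54733876666$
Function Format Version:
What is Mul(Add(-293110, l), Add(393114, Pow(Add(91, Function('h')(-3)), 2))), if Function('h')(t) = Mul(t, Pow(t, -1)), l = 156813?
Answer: -54733876666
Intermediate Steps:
Function('h')(t) = 1
Mul(Add(-293110, l), Add(393114, Pow(Add(91, Function('h')(-3)), 2))) = Mul(Add(-293110, 156813), Add(393114, Pow(Add(91, 1), 2))) = Mul(-136297, Add(393114, Pow(92, 2))) = Mul(-136297, Add(393114, 8464)) = Mul(-136297, 401578) = -54733876666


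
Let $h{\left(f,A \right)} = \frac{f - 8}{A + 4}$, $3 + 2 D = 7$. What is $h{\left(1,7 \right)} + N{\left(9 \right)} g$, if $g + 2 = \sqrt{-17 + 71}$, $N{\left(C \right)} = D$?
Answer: $- \frac{51}{11} + 6 \sqrt{6} \approx 10.061$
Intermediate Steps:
$D = 2$ ($D = - \frac{3}{2} + \frac{1}{2} \cdot 7 = - \frac{3}{2} + \frac{7}{2} = 2$)
$N{\left(C \right)} = 2$
$h{\left(f,A \right)} = \frac{-8 + f}{4 + A}$
$g = -2 + 3 \sqrt{6}$ ($g = -2 + \sqrt{-17 + 71} = -2 + \sqrt{54} = -2 + 3 \sqrt{6} \approx 5.3485$)
$h{\left(1,7 \right)} + N{\left(9 \right)} g = \frac{-8 + 1}{4 + 7} + 2 \left(-2 + 3 \sqrt{6}\right) = \frac{1}{11} \left(-7\right) - \left(4 - 6 \sqrt{6}\right) = - \frac{7}{11} - \left(4 - 6 \sqrt{6}\right) = - \frac{51}{11} + 6 \sqrt{6}$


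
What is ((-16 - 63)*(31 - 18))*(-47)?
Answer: 48269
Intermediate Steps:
((-16 - 63)*(31 - 18))*(-47) = -79*13*(-47) = -1027*(-47) = 48269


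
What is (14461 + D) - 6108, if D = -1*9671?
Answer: -1318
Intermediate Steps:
D = -9671
(14461 + D) - 6108 = (14461 - 9671) - 6108 = 4790 - 6108 = -1318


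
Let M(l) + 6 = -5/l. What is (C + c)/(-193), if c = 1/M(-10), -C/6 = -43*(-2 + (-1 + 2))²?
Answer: -2836/2123 ≈ -1.3358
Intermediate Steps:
M(l) = -6 - 5/l
C = 258 (C = -(-258)*(-2 + (-1 + 2))² = -(-258)*(-2 + 1)² = -(-258)*(-1)² = -(-258) = -6*(-43) = 258)
c = -2/11 (c = 1/(-6 - 5/(-10)) = 1/(-6 - 5*(-⅒)) = 1/(-6 + ½) = 1/(-11/2) = -2/11 ≈ -0.18182)
(C + c)/(-193) = (258 - 2/11)/(-193) = (2836/11)*(-1/193) = -2836/2123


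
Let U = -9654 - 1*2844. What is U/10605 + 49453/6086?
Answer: 8791887/1265530 ≈ 6.9472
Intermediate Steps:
U = -12498 (U = -9654 - 2844 = -12498)
U/10605 + 49453/6086 = -12498/10605 + 49453/6086 = -12498*1/10605 + 49453*(1/6086) = -4166/3535 + 2909/358 = 8791887/1265530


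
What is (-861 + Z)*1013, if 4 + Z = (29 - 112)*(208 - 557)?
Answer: 28467326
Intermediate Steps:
Z = 28963 (Z = -4 + (29 - 112)*(208 - 557) = -4 - 83*(-349) = -4 + 28967 = 28963)
(-861 + Z)*1013 = (-861 + 28963)*1013 = 28102*1013 = 28467326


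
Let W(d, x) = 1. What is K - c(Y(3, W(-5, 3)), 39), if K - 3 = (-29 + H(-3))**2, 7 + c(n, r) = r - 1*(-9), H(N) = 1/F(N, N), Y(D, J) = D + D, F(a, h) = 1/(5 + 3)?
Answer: 403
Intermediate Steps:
F(a, h) = 1/8
Y(D, J) = 2*D
H(N) = 8 (H(N) = 1/(1/8) = 8)
c(n, r) = 2 + r (c(n, r) = -7 + (r - 1*(-9)) = -7 + (r + 9) = -7 + (9 + r) = 2 + r)
K = 444 (K = 3 + (-29 + 8)**2 = 3 + (-21)**2 = 3 + 441 = 444)
K - c(Y(3, W(-5, 3)), 39) = 444 - (2 + 39) = 444 - 1*41 = 444 - 41 = 403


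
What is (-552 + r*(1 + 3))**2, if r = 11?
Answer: 258064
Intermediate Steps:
(-552 + r*(1 + 3))**2 = (-552 + 11*(1 + 3))**2 = (-552 + 11*4)**2 = (-552 + 44)**2 = (-508)**2 = 258064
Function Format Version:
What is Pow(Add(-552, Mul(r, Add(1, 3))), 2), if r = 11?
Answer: 258064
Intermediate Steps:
Pow(Add(-552, Mul(r, Add(1, 3))), 2) = Pow(Add(-552, Mul(11, Add(1, 3))), 2) = Pow(Add(-552, Mul(11, 4)), 2) = Pow(Add(-552, 44), 2) = Pow(-508, 2) = 258064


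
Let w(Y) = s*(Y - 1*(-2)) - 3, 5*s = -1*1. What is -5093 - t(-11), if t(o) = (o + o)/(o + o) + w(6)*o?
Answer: -25723/5 ≈ -5144.6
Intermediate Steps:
s = -⅕ (s = (-1*1)/5 = (⅕)*(-1) = -⅕ ≈ -0.20000)
w(Y) = -17/5 - Y/5 (w(Y) = -(Y - 1*(-2))/5 - 3 = -(Y + 2)/5 - 3 = -(2 + Y)/5 - 3 = (-⅖ - Y/5) - 3 = -17/5 - Y/5)
t(o) = 1 - 23*o/5 (t(o) = (o + o)/(o + o) + (-17/5 - ⅕*6)*o = (2*o)/((2*o)) + (-17/5 - 6/5)*o = (2*o)*(1/(2*o)) - 23*o/5 = 1 - 23*o/5)
-5093 - t(-11) = -5093 - (1 - 23/5*(-11)) = -5093 - (1 + 253/5) = -5093 - 1*258/5 = -5093 - 258/5 = -25723/5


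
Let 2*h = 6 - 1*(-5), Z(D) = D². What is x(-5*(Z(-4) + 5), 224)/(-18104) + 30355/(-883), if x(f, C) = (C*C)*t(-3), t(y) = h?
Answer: -99153333/1998229 ≈ -49.621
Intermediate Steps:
h = 11/2 (h = (6 - 1*(-5))/2 = (6 + 5)/2 = (½)*11 = 11/2 ≈ 5.5000)
t(y) = 11/2
x(f, C) = 11*C²/2 (x(f, C) = (C*C)*(11/2) = C²*(11/2) = 11*C²/2)
x(-5*(Z(-4) + 5), 224)/(-18104) + 30355/(-883) = ((11/2)*224²)/(-18104) + 30355/(-883) = ((11/2)*50176)*(-1/18104) + 30355*(-1/883) = 275968*(-1/18104) - 30355/883 = -34496/2263 - 30355/883 = -99153333/1998229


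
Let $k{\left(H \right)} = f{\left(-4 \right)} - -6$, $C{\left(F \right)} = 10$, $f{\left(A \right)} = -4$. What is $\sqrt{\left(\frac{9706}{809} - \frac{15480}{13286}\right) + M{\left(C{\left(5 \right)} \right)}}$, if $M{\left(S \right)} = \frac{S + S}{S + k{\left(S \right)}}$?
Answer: $\frac{\sqrt{3248967368079069}}{16122561} \approx 3.5354$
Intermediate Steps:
$k{\left(H \right)} = 2$ ($k{\left(H \right)} = -4 - -6 = -4 + 6 = 2$)
$M{\left(S \right)} = \frac{2 S}{2 + S}$ ($M{\left(S \right)} = \frac{S + S}{S + 2} = \frac{2 S}{2 + S}$)
$\sqrt{\left(\frac{9706}{809} - \frac{15480}{13286}\right) + M{\left(C{\left(5 \right)} \right)}} = \sqrt{\left(\frac{9706}{809} - \frac{15480}{13286}\right) + 2 \cdot 10 \frac{1}{2 + 10}} = \sqrt{\left(9706 \cdot \frac{1}{809} - \frac{7740}{6643}\right) + 2 \cdot 10 \cdot \frac{1}{12}} = \sqrt{\left(\frac{9706}{809} - \frac{7740}{6643}\right) + 2 \cdot 10 \cdot \frac{1}{12}} = \sqrt{\frac{58215298}{5374187} + \frac{5}{3}} = \sqrt{\frac{201516829}{16122561}} = \frac{\sqrt{3248967368079069}}{16122561}$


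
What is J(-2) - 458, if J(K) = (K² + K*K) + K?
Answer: -452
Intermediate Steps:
J(K) = K + 2*K² (J(K) = (K² + K²) + K = 2*K² + K = K + 2*K²)
J(-2) - 458 = -2*(1 + 2*(-2)) - 458 = -2*(1 - 4) - 458 = -2*(-3) - 458 = 6 - 458 = -452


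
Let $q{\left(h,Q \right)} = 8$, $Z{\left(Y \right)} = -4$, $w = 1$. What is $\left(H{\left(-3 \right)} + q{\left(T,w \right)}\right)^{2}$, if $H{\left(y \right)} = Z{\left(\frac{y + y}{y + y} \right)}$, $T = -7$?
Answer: $16$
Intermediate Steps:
$H{\left(y \right)} = -4$
$\left(H{\left(-3 \right)} + q{\left(T,w \right)}\right)^{2} = \left(-4 + 8\right)^{2} = 4^{2} = 16$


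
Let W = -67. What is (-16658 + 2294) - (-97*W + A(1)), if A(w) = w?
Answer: -20864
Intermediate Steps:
(-16658 + 2294) - (-97*W + A(1)) = (-16658 + 2294) - (-97*(-67) + 1) = -14364 - (6499 + 1) = -14364 - 1*6500 = -14364 - 6500 = -20864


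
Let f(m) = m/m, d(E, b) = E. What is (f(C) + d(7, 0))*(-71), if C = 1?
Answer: -568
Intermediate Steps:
f(m) = 1
(f(C) + d(7, 0))*(-71) = (1 + 7)*(-71) = 8*(-71) = -568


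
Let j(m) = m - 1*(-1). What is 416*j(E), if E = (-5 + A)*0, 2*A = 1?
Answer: 416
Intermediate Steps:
A = ½ (A = (½)*1 = ½ ≈ 0.50000)
E = 0 (E = (-5 + ½)*0 = -9/2*0 = 0)
j(m) = 1 + m (j(m) = m + 1 = 1 + m)
416*j(E) = 416*(1 + 0) = 416*1 = 416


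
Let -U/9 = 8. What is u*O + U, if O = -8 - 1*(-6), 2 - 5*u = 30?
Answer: -304/5 ≈ -60.800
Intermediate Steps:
U = -72 (U = -9*8 = -72)
u = -28/5 (u = ⅖ - ⅕*30 = ⅖ - 6 = -28/5 ≈ -5.6000)
O = -2 (O = -8 + 6 = -2)
u*O + U = -28/5*(-2) - 72 = 56/5 - 72 = -304/5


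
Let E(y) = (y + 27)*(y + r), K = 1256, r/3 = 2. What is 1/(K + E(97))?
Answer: 1/14028 ≈ 7.1286e-5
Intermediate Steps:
r = 6 (r = 3*2 = 6)
E(y) = (6 + y)*(27 + y) (E(y) = (y + 27)*(y + 6) = (27 + y)*(6 + y) = (6 + y)*(27 + y))
1/(K + E(97)) = 1/(1256 + (162 + 97**2 + 33*97)) = 1/(1256 + (162 + 9409 + 3201)) = 1/(1256 + 12772) = 1/14028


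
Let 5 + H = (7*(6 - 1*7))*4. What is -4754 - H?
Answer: -4721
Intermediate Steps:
H = -33 (H = -5 + (7*(6 - 1*7))*4 = -5 + (7*(6 - 7))*4 = -5 + (7*(-1))*4 = -5 - 7*4 = -5 - 28 = -33)
-4754 - H = -4754 - 1*(-33) = -4754 + 33 = -4721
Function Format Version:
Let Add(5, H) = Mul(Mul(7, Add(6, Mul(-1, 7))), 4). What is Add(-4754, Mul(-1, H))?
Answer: -4721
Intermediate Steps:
H = -33 (H = Add(-5, Mul(Mul(7, Add(6, Mul(-1, 7))), 4)) = Add(-5, Mul(Mul(7, Add(6, -7)), 4)) = Add(-5, Mul(Mul(7, -1), 4)) = Add(-5, Mul(-7, 4)) = Add(-5, -28) = -33)
Add(-4754, Mul(-1, H)) = Add(-4754, Mul(-1, -33)) = Add(-4754, 33) = -4721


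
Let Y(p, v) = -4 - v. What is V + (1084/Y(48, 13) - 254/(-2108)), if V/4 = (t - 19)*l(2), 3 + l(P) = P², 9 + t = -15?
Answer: -248369/1054 ≈ -235.64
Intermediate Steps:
t = -24 (t = -9 - 15 = -24)
l(P) = -3 + P²
V = -172 (V = 4*((-24 - 19)*(-3 + 2²)) = 4*(-43*(-3 + 4)) = 4*(-43*1) = 4*(-43) = -172)
V + (1084/Y(48, 13) - 254/(-2108)) = -172 + (1084/(-4 - 1*13) - 254/(-2108)) = -172 + (1084/(-4 - 13) - 254*(-1/2108)) = -172 + (1084/(-17) + 127/1054) = -172 + (1084*(-1/17) + 127/1054) = -172 + (-1084/17 + 127/1054) = -172 - 67081/1054 = -248369/1054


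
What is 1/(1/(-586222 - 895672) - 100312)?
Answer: -1481894/148651750929 ≈ -9.9689e-6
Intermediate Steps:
1/(1/(-586222 - 895672) - 100312) = 1/(1/(-1481894) - 100312) = 1/(-1/1481894 - 100312) = 1/(-148651750929/1481894) = -1481894/148651750929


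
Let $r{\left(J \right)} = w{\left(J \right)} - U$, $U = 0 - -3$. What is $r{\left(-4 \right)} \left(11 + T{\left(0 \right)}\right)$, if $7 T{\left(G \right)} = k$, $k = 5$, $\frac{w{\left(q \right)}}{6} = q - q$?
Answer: $- \frac{246}{7} \approx -35.143$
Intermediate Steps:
$w{\left(q \right)} = 0$ ($w{\left(q \right)} = 6 \left(q - q\right) = 6 \cdot 0 = 0$)
$U = 3$ ($U = 0 + 3 = 3$)
$T{\left(G \right)} = \frac{5}{7}$ ($T{\left(G \right)} = \frac{1}{7} \cdot 5 = \frac{5}{7}$)
$r{\left(J \right)} = -3$ ($r{\left(J \right)} = 0 - 3 = -3$)
$r{\left(-4 \right)} \left(11 + T{\left(0 \right)}\right) = - 3 \left(11 + \frac{5}{7}\right) = \left(-3\right) \frac{82}{7} = - \frac{246}{7}$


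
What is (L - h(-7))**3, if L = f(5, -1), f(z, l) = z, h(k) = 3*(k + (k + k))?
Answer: 314432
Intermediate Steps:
h(k) = 9*k (h(k) = 3*(k + 2*k) = 3*(3*k) = 9*k)
L = 5
(L - h(-7))**3 = (5 - 9*(-7))**3 = (5 - 1*(-63))**3 = (5 + 63)**3 = 68**3 = 314432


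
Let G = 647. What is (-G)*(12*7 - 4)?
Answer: -51760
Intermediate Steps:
(-G)*(12*7 - 4) = (-1*647)*(12*7 - 4) = -647*(84 - 4) = -647*80 = -51760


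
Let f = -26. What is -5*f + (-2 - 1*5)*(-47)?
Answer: 459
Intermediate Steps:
-5*f + (-2 - 1*5)*(-47) = -5*(-26) + (-2 - 1*5)*(-47) = 130 + (-2 - 5)*(-47) = 130 - 7*(-47) = 130 + 329 = 459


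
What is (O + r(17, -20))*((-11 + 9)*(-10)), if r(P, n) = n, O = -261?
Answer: -5620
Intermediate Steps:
(O + r(17, -20))*((-11 + 9)*(-10)) = (-261 - 20)*((-11 + 9)*(-10)) = -(-562)*(-10) = -281*20 = -5620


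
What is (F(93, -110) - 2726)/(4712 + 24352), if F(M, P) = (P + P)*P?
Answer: 3579/4844 ≈ 0.73885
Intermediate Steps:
F(M, P) = 2*P² (F(M, P) = (2*P)*P = 2*P²)
(F(93, -110) - 2726)/(4712 + 24352) = (2*(-110)² - 2726)/(4712 + 24352) = (2*12100 - 2726)/29064 = (24200 - 2726)*(1/29064) = 21474*(1/29064) = 3579/4844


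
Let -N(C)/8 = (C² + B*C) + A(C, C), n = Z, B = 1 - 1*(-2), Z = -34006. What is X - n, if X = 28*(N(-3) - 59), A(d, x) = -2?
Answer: 32802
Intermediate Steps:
B = 3 (B = 1 + 2 = 3)
n = -34006
N(C) = 16 - 24*C - 8*C² (N(C) = -8*((C² + 3*C) - 2) = -8*(-2 + C² + 3*C) = 16 - 24*C - 8*C²)
X = -1204 (X = 28*((16 - 24*(-3) - 8*(-3)²) - 59) = 28*((16 + 72 - 8*9) - 59) = 28*((16 + 72 - 72) - 59) = 28*(16 - 59) = 28*(-43) = -1204)
X - n = -1204 - 1*(-34006) = -1204 + 34006 = 32802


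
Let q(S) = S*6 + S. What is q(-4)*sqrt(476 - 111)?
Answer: -28*sqrt(365) ≈ -534.94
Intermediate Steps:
q(S) = 7*S (q(S) = 6*S + S = 7*S)
q(-4)*sqrt(476 - 111) = (7*(-4))*sqrt(476 - 111) = -28*sqrt(365)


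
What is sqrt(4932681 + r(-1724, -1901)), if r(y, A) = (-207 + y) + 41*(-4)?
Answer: sqrt(4930586) ≈ 2220.5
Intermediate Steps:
r(y, A) = -371 + y (r(y, A) = (-207 + y) - 164 = -371 + y)
sqrt(4932681 + r(-1724, -1901)) = sqrt(4932681 + (-371 - 1724)) = sqrt(4932681 - 2095) = sqrt(4930586)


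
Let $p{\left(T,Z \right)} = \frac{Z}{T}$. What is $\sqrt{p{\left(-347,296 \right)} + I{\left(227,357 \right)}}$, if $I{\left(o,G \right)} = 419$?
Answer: $\frac{\sqrt{50348659}}{347} \approx 20.449$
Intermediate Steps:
$\sqrt{p{\left(-347,296 \right)} + I{\left(227,357 \right)}} = \sqrt{\frac{296}{-347} + 419} = \sqrt{296 \left(- \frac{1}{347}\right) + 419} = \sqrt{- \frac{296}{347} + 419} = \sqrt{\frac{145097}{347}} = \frac{\sqrt{50348659}}{347}$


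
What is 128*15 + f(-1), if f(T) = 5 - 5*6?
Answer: 1895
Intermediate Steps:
f(T) = -25 (f(T) = 5 - 30 = -25)
128*15 + f(-1) = 128*15 - 25 = 1920 - 25 = 1895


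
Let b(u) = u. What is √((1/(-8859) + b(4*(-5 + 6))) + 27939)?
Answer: 2*√548254797981/8859 ≈ 167.16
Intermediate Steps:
√((1/(-8859) + b(4*(-5 + 6))) + 27939) = √((1/(-8859) + 4*(-5 + 6)) + 27939) = √((-1/8859 + 4*1) + 27939) = √((-1/8859 + 4) + 27939) = √(35435/8859 + 27939) = √(247547036/8859) = 2*√548254797981/8859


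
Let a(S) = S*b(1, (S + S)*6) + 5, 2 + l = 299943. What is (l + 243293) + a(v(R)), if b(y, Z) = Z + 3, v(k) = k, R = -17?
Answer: 546656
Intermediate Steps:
l = 299941 (l = -2 + 299943 = 299941)
b(y, Z) = 3 + Z
a(S) = 5 + S*(3 + 12*S) (a(S) = S*(3 + (S + S)*6) + 5 = S*(3 + (2*S)*6) + 5 = S*(3 + 12*S) + 5 = 5 + S*(3 + 12*S))
(l + 243293) + a(v(R)) = (299941 + 243293) + (5 + 3*(-17)*(1 + 4*(-17))) = 543234 + (5 + 3*(-17)*(1 - 68)) = 543234 + (5 + 3*(-17)*(-67)) = 543234 + (5 + 3417) = 543234 + 3422 = 546656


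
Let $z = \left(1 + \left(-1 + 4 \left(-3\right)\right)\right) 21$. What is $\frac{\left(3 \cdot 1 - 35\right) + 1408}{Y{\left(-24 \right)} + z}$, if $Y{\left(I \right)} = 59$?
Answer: $- \frac{1376}{193} \approx -7.1295$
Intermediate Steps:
$z = -252$ ($z = \left(1 - 13\right) 21 = \left(-12\right) 21 = -252$)
$\frac{\left(3 \cdot 1 - 35\right) + 1408}{Y{\left(-24 \right)} + z} = \frac{\left(3 \cdot 1 - 35\right) + 1408}{59 - 252} = \frac{\left(3 - 35\right) + 1408}{-193} = \left(-32 + 1408\right) \left(- \frac{1}{193}\right) = 1376 \left(- \frac{1}{193}\right) = - \frac{1376}{193}$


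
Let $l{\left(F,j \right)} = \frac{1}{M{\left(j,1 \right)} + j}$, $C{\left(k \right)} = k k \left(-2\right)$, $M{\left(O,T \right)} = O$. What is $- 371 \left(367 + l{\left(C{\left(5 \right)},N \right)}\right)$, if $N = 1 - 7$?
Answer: $- \frac{1633513}{12} \approx -1.3613 \cdot 10^{5}$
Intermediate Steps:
$C{\left(k \right)} = - 2 k^{2}$ ($C{\left(k \right)} = k^{2} \left(-2\right) = - 2 k^{2}$)
$N = -6$
$l{\left(F,j \right)} = \frac{1}{2 j}$ ($l{\left(F,j \right)} = \frac{1}{j + j} = \frac{1}{2 j}$)
$- 371 \left(367 + l{\left(C{\left(5 \right)},N \right)}\right) = - 371 \left(367 + \frac{1}{2 \left(-6\right)}\right) = - 371 \left(367 + \frac{1}{2} \left(- \frac{1}{6}\right)\right) = - 371 \left(367 - \frac{1}{12}\right) = \left(-371\right) \frac{4403}{12} = - \frac{1633513}{12}$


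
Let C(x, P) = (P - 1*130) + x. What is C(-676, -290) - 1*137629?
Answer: -138725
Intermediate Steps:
C(x, P) = -130 + P + x (C(x, P) = (P - 130) + x = (-130 + P) + x = -130 + P + x)
C(-676, -290) - 1*137629 = (-130 - 290 - 676) - 1*137629 = -1096 - 137629 = -138725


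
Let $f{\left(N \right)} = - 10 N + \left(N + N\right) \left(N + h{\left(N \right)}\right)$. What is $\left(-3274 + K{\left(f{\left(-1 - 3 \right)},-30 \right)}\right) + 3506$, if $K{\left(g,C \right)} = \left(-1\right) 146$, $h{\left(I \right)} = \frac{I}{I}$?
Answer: $86$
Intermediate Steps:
$h{\left(I \right)} = 1$
$f{\left(N \right)} = - 10 N + 2 N \left(1 + N\right)$ ($f{\left(N \right)} = - 10 N + \left(N + N\right) \left(N + 1\right) = - 10 N + 2 N \left(1 + N\right)$)
$K{\left(g,C \right)} = -146$
$\left(-3274 + K{\left(f{\left(-1 - 3 \right)},-30 \right)}\right) + 3506 = \left(-3274 - 146\right) + 3506 = -3420 + 3506 = 86$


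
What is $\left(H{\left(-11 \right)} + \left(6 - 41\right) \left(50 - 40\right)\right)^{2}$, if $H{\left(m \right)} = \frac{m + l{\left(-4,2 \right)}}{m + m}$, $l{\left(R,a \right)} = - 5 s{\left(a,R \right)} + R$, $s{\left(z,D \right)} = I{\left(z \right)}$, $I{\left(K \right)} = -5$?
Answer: $\frac{14861025}{121} \approx 1.2282 \cdot 10^{5}$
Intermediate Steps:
$s{\left(z,D \right)} = -5$
$l{\left(R,a \right)} = 25 + R$ ($l{\left(R,a \right)} = \left(-5\right) \left(-5\right) + R = 25 + R$)
$H{\left(m \right)} = \frac{21 + m}{2 m}$ ($H{\left(m \right)} = \frac{m + \left(25 - 4\right)}{m + m} = \frac{m + 21}{2 m} = \left(21 + m\right) \frac{1}{2 m} = \frac{21 + m}{2 m}$)
$\left(H{\left(-11 \right)} + \left(6 - 41\right) \left(50 - 40\right)\right)^{2} = \left(\frac{21 - 11}{2 \left(-11\right)} + \left(6 - 41\right) \left(50 - 40\right)\right)^{2} = \left(\frac{1}{2} \left(- \frac{1}{11}\right) 10 - 350\right)^{2} = \left(- \frac{5}{11} - 350\right)^{2} = \left(- \frac{3855}{11}\right)^{2} = \frac{14861025}{121}$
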